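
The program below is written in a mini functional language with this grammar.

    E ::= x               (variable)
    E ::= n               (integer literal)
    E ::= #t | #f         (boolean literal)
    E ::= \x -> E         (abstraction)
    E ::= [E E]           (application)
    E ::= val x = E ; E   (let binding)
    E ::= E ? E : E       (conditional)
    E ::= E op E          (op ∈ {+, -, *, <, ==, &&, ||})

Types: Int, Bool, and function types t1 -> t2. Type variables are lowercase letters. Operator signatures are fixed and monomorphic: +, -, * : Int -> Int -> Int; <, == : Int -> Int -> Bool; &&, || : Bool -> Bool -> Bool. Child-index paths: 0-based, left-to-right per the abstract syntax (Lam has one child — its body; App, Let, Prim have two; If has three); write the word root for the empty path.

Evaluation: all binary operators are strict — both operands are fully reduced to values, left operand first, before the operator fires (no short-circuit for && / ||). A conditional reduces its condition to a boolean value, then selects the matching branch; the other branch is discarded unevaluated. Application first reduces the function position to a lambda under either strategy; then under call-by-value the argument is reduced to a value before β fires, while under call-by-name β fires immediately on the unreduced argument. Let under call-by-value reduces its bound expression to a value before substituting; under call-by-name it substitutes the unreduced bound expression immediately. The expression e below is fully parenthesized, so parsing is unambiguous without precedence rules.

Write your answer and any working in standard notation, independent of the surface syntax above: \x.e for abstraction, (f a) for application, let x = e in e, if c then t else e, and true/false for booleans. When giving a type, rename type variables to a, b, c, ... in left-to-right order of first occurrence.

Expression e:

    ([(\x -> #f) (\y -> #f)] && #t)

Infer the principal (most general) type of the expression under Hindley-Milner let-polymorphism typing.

Answer: Bool

Working:
\x._ : a -> Bool
\y._ : b -> Bool
  unify a -> Bool ~ (b -> Bool) -> c
  unify a ~ b -> Bool
  unify Bool ~ c
_ _ : Bool
  unify Bool ~ Bool
  unify Bool ~ Bool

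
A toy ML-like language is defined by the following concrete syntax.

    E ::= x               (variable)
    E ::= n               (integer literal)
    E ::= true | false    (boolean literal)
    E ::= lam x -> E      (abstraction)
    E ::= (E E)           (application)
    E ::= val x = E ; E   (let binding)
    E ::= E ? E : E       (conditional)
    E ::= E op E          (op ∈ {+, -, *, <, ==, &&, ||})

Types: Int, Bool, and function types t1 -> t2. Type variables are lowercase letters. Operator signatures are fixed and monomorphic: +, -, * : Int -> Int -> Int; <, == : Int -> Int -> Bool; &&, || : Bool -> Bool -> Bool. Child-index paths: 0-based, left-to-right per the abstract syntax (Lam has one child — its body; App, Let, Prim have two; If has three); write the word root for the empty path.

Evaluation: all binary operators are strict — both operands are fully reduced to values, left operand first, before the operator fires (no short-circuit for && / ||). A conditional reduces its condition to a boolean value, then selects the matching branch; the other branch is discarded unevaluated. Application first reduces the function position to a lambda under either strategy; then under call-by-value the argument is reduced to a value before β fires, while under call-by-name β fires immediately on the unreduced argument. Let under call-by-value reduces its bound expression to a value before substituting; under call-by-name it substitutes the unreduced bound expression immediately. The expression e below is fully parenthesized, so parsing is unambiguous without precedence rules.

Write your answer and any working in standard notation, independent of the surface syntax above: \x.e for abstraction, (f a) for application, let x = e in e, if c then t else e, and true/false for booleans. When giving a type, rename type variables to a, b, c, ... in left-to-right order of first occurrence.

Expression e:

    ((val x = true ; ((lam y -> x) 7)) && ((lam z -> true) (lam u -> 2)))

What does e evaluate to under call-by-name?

Working:
step 0: ((let x = true in ((\y.x) 7)) && ((\z.true) (\u.2)))
step 1: [let@0] (((\y.true) 7) && ((\z.true) (\u.2)))
step 2: [beta@0] (true && ((\z.true) (\u.2)))
step 3: [beta@1] (true && true)
step 4: [delta@root] true

Answer: true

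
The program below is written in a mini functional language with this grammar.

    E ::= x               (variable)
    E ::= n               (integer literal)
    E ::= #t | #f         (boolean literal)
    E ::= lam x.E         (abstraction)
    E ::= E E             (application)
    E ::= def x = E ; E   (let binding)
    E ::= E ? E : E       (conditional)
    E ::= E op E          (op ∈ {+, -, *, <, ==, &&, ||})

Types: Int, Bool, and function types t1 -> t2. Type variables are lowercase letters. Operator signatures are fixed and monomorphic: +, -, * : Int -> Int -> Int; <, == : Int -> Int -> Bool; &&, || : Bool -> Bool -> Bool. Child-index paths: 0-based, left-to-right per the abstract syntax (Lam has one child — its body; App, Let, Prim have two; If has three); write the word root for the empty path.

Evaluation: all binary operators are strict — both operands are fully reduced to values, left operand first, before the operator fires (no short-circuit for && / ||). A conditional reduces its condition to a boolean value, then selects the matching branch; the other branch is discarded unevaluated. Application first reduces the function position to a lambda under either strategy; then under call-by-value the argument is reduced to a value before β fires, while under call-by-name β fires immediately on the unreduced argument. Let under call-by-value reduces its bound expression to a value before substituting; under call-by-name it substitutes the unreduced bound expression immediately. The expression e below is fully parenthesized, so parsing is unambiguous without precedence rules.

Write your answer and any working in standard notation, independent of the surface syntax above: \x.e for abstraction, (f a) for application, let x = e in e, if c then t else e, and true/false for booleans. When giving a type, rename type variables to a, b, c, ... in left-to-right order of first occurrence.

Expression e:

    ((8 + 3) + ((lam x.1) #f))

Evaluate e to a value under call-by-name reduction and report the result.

Answer: 12

Working:
step 0: ((8 + 3) + ((\x.1) false))
step 1: [delta@0] (11 + ((\x.1) false))
step 2: [beta@1] (11 + 1)
step 3: [delta@root] 12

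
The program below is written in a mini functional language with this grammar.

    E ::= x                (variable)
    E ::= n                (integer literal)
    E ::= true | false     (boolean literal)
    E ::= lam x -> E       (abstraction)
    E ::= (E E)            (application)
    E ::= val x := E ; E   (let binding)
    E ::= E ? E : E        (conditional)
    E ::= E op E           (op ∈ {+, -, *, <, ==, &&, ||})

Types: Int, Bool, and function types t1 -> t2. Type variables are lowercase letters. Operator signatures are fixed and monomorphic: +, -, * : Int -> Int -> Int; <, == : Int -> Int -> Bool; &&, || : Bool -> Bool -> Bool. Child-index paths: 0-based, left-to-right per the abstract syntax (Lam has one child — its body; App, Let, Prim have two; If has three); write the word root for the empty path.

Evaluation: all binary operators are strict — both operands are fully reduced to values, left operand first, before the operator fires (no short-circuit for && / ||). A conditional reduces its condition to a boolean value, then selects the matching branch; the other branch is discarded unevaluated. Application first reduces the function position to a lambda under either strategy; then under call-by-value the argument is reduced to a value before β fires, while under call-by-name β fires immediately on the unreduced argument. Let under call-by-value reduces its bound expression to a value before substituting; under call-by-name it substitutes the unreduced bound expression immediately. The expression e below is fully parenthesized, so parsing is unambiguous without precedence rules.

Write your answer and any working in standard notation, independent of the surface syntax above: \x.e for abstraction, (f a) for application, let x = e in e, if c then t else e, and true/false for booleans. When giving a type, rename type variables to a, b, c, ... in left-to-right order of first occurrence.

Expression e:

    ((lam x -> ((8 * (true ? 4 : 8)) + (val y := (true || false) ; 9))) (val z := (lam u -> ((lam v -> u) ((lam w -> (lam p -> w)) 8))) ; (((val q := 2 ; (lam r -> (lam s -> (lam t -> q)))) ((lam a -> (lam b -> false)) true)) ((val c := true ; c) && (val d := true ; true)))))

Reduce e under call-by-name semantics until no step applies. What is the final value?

Trace:
step 0: ((\x.((8 * (if true then 4 else 8)) + (let y = (true || false) in 9))) (let z = (\u.((\v.u) ((\w.(\p.w)) 8))) in (((let q = 2 in (\r.(\s.(\t.q)))) ((\a.(\b.false)) true)) ((let c = true in c) && (let d = true in true)))))
step 1: [beta@root] ((8 * (if true then 4 else 8)) + (let y = (true || false) in 9))
step 2: [if@0.1] ((8 * 4) + (let y = (true || false) in 9))
step 3: [delta@0] (32 + (let y = (true || false) in 9))
step 4: [let@1] (32 + 9)
step 5: [delta@root] 41

Answer: 41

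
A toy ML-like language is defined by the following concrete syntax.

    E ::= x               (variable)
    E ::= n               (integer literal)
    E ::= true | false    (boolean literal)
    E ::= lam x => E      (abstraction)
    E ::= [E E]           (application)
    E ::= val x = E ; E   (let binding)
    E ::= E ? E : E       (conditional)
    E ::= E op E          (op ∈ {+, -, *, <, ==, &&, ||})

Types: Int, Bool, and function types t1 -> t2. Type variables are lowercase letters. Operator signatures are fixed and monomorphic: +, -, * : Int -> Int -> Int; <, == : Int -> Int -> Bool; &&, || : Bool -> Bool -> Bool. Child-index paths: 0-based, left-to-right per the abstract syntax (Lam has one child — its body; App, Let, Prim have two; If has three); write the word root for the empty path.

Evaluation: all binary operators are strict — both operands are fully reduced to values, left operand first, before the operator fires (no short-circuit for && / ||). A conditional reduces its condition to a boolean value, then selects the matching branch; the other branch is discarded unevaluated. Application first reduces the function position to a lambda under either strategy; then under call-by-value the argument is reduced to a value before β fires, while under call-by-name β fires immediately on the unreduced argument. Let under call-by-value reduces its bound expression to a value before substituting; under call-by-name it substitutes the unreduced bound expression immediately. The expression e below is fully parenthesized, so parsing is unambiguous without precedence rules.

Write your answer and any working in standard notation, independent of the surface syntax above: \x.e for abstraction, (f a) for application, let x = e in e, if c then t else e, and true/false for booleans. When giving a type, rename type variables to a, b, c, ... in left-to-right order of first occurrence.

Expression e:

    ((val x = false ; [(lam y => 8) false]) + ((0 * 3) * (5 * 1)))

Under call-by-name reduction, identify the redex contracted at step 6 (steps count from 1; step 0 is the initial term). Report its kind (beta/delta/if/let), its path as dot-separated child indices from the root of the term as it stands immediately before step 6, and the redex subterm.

Answer: delta at root : (8 + 0)

Working:
step 0: ((let x = false in ((\y.8) false)) + ((0 * 3) * (5 * 1)))
step 1: [let@0] (((\y.8) false) + ((0 * 3) * (5 * 1)))
step 2: [beta@0] (8 + ((0 * 3) * (5 * 1)))
step 3: [delta@1.0] (8 + (0 * (5 * 1)))
step 4: [delta@1.1] (8 + (0 * 5))
step 5: [delta@1] (8 + 0)
step 6: [delta@root] 8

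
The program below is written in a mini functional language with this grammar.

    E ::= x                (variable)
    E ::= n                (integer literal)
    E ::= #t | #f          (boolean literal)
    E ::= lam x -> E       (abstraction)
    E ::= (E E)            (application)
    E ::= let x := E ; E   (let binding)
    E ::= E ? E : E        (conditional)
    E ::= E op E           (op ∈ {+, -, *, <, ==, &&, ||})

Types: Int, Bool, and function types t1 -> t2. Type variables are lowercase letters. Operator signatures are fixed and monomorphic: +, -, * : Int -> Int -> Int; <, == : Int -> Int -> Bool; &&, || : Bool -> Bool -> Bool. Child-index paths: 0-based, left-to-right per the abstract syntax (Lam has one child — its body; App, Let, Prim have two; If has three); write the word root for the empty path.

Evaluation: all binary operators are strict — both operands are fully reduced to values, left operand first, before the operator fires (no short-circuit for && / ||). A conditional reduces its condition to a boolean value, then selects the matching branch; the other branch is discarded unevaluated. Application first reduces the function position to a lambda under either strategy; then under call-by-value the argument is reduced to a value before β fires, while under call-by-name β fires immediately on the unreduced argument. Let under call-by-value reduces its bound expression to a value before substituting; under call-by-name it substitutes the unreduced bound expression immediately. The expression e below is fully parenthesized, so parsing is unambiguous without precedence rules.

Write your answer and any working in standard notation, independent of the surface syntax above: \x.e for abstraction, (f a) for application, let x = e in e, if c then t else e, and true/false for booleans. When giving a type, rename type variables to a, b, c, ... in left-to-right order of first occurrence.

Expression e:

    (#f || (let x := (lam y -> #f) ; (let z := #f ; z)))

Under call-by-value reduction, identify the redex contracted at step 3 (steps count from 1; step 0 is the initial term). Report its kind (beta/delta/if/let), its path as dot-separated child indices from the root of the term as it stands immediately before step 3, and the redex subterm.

Answer: delta at root : (false || false)

Trace:
step 0: (false || (let x = (\y.false) in (let z = false in z)))
step 1: [let@1] (false || (let z = false in z))
step 2: [let@1] (false || false)
step 3: [delta@root] false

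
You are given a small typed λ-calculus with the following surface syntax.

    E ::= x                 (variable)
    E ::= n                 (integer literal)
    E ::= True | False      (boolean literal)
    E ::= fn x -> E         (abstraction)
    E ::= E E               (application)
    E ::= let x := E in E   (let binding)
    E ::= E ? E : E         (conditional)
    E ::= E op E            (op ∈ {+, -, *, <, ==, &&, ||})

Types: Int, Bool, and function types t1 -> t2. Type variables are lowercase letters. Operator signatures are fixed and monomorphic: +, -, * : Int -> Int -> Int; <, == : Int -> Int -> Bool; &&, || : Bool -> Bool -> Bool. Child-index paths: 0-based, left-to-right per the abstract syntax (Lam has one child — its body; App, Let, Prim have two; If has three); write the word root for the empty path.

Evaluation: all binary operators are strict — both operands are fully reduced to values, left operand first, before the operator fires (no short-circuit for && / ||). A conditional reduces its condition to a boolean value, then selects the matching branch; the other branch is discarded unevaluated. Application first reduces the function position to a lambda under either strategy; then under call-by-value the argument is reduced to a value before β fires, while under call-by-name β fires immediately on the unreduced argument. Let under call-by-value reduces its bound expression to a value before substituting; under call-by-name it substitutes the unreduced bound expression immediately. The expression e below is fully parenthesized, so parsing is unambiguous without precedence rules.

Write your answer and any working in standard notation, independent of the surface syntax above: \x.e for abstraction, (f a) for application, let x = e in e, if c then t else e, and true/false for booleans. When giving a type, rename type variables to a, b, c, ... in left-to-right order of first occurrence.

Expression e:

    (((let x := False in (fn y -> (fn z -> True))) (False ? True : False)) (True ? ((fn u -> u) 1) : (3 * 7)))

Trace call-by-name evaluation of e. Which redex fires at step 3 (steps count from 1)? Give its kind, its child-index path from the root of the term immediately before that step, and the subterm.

Answer: beta at root : ((\z.true) (if true then ((\u.u) 1) else (3 * 7)))

Working:
step 0: (((let x = false in (\y.(\z.true))) (if false then true else false)) (if true then ((\u.u) 1) else (3 * 7)))
step 1: [let@0.0] (((\y.(\z.true)) (if false then true else false)) (if true then ((\u.u) 1) else (3 * 7)))
step 2: [beta@0] ((\z.true) (if true then ((\u.u) 1) else (3 * 7)))
step 3: [beta@root] true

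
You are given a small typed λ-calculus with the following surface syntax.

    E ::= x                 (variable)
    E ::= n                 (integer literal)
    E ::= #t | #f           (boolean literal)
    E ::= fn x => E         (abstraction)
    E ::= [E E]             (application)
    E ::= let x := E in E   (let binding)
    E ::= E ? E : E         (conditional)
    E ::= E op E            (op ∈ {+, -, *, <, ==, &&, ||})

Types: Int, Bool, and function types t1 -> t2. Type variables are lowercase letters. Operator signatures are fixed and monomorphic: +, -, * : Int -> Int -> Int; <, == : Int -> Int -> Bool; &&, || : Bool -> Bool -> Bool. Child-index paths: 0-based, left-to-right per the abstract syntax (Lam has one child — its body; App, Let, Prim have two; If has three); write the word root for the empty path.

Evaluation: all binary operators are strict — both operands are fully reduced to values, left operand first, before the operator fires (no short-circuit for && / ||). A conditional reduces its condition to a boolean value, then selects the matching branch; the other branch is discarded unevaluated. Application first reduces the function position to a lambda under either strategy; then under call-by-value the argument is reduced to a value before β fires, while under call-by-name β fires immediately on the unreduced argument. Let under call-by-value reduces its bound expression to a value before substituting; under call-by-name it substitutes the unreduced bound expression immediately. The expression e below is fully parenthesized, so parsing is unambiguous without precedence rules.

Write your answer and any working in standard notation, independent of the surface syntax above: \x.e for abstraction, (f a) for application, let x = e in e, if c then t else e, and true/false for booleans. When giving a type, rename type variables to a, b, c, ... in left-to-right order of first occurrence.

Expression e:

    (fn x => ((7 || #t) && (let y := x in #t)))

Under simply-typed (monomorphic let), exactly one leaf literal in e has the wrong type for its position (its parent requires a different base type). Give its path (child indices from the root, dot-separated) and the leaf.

Answer: 0.0.0 : 7

Trace:
  unify Int ~ Bool
  FAIL: mismatch Int ~ Bool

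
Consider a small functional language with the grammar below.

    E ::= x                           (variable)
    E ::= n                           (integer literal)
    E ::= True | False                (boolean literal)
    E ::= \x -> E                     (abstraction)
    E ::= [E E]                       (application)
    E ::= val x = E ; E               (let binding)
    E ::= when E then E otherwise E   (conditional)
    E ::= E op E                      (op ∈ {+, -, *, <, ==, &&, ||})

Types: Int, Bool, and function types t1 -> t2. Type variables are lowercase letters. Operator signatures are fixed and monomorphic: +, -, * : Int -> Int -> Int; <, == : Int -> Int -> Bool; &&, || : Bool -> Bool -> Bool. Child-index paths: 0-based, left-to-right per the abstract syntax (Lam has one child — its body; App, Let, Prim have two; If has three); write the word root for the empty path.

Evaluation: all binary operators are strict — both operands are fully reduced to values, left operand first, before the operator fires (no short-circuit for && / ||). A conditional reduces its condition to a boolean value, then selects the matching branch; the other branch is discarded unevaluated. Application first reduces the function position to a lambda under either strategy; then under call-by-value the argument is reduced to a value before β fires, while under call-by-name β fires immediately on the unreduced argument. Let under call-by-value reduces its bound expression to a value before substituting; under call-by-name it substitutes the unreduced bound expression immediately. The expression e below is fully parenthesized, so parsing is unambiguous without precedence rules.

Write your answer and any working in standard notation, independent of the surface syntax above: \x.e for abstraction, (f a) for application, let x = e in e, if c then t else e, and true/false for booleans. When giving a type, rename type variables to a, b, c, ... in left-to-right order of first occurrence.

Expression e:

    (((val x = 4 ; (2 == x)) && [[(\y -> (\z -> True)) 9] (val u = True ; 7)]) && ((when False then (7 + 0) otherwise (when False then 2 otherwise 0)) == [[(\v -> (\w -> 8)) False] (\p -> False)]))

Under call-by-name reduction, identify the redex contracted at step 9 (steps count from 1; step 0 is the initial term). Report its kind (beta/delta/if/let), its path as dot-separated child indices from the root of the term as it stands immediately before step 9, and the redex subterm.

Derivation:
step 0: (((let x = 4 in (2 == x)) && (((\y.(\z.true)) 9) (let u = true in 7))) && ((if false then (7 + 0) else (if false then 2 else 0)) == (((\v.(\w.8)) false) (\p.false))))
step 1: [let@0.0] (((2 == 4) && (((\y.(\z.true)) 9) (let u = true in 7))) && ((if false then (7 + 0) else (if false then 2 else 0)) == (((\v.(\w.8)) false) (\p.false))))
step 2: [delta@0.0] ((false && (((\y.(\z.true)) 9) (let u = true in 7))) && ((if false then (7 + 0) else (if false then 2 else 0)) == (((\v.(\w.8)) false) (\p.false))))
step 3: [beta@0.1.0] ((false && ((\z.true) (let u = true in 7))) && ((if false then (7 + 0) else (if false then 2 else 0)) == (((\v.(\w.8)) false) (\p.false))))
step 4: [beta@0.1] ((false && true) && ((if false then (7 + 0) else (if false then 2 else 0)) == (((\v.(\w.8)) false) (\p.false))))
step 5: [delta@0] (false && ((if false then (7 + 0) else (if false then 2 else 0)) == (((\v.(\w.8)) false) (\p.false))))
step 6: [if@1.0] (false && ((if false then 2 else 0) == (((\v.(\w.8)) false) (\p.false))))
step 7: [if@1.0] (false && (0 == (((\v.(\w.8)) false) (\p.false))))
step 8: [beta@1.1.0] (false && (0 == ((\w.8) (\p.false))))
step 9: [beta@1.1] (false && (0 == 8))

Answer: beta at 1.1 : ((\w.8) (\p.false))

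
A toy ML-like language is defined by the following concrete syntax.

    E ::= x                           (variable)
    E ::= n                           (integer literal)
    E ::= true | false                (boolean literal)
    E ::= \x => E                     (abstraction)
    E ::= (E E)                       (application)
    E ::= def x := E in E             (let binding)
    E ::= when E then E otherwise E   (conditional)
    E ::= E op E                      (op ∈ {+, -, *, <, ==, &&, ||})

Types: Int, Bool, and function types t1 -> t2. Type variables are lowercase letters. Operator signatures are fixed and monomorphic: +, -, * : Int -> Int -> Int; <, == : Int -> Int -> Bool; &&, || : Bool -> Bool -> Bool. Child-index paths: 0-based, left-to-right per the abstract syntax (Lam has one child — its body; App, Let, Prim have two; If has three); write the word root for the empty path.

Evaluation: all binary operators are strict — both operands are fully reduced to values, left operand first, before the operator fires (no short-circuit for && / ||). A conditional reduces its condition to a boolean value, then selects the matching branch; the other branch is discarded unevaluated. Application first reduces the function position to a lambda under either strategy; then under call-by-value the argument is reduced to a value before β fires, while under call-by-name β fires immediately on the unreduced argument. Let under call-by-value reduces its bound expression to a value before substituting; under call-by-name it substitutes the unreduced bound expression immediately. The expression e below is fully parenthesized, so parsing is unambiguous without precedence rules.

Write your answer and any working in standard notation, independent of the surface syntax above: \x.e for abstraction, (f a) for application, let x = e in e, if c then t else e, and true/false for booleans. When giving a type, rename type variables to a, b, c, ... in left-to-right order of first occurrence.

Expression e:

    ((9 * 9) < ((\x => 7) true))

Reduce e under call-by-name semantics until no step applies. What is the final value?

Answer: false

Working:
step 0: ((9 * 9) < ((\x.7) true))
step 1: [delta@0] (81 < ((\x.7) true))
step 2: [beta@1] (81 < 7)
step 3: [delta@root] false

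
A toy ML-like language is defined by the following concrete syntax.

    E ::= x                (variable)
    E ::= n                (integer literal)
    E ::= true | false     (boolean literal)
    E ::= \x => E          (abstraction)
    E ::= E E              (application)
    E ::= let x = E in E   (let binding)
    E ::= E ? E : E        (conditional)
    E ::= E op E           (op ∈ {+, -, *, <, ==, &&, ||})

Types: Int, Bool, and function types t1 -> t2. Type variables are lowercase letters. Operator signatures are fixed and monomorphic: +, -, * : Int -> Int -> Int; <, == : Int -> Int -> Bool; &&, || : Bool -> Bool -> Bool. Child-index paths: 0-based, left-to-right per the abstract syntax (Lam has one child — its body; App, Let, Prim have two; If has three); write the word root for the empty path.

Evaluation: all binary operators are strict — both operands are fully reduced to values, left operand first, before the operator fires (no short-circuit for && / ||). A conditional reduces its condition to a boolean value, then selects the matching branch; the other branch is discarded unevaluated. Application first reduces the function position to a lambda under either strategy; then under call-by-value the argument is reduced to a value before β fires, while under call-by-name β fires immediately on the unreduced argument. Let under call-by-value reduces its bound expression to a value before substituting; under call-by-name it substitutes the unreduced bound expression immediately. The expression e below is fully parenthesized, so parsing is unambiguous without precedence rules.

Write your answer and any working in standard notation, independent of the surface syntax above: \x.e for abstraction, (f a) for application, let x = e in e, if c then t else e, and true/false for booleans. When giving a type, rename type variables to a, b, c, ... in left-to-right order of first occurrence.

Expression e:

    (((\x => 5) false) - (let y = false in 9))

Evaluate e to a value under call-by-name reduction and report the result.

Answer: -4

Derivation:
step 0: (((\x.5) false) - (let y = false in 9))
step 1: [beta@0] (5 - (let y = false in 9))
step 2: [let@1] (5 - 9)
step 3: [delta@root] -4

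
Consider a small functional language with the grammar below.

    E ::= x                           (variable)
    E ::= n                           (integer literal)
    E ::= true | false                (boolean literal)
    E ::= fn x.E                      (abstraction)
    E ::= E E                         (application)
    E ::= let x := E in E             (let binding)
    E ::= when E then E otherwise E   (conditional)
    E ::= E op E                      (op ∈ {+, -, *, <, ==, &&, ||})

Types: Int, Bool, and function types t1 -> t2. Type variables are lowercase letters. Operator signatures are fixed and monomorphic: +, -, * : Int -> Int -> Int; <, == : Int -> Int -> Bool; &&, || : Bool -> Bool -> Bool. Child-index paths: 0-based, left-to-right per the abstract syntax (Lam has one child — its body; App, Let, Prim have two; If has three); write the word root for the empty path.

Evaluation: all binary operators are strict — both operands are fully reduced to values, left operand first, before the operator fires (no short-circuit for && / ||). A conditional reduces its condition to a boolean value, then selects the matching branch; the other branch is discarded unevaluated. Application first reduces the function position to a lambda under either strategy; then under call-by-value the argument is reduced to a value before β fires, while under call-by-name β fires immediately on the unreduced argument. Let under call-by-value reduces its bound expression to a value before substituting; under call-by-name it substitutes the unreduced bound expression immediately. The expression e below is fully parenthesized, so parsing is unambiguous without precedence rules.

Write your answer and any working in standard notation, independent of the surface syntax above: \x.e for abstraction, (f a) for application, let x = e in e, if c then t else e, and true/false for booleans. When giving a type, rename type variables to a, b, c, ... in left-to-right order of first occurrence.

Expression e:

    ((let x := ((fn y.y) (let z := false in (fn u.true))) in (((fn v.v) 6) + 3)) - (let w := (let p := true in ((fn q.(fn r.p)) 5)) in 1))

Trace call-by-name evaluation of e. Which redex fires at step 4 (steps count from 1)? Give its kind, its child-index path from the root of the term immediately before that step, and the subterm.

Answer: let at 1 : (let w = (let p = true in ((\q.(\r.p)) 5)) in 1)

Working:
step 0: ((let x = ((\y.y) (let z = false in (\u.true))) in (((\v.v) 6) + 3)) - (let w = (let p = true in ((\q.(\r.p)) 5)) in 1))
step 1: [let@0] ((((\v.v) 6) + 3) - (let w = (let p = true in ((\q.(\r.p)) 5)) in 1))
step 2: [beta@0.0] ((6 + 3) - (let w = (let p = true in ((\q.(\r.p)) 5)) in 1))
step 3: [delta@0] (9 - (let w = (let p = true in ((\q.(\r.p)) 5)) in 1))
step 4: [let@1] (9 - 1)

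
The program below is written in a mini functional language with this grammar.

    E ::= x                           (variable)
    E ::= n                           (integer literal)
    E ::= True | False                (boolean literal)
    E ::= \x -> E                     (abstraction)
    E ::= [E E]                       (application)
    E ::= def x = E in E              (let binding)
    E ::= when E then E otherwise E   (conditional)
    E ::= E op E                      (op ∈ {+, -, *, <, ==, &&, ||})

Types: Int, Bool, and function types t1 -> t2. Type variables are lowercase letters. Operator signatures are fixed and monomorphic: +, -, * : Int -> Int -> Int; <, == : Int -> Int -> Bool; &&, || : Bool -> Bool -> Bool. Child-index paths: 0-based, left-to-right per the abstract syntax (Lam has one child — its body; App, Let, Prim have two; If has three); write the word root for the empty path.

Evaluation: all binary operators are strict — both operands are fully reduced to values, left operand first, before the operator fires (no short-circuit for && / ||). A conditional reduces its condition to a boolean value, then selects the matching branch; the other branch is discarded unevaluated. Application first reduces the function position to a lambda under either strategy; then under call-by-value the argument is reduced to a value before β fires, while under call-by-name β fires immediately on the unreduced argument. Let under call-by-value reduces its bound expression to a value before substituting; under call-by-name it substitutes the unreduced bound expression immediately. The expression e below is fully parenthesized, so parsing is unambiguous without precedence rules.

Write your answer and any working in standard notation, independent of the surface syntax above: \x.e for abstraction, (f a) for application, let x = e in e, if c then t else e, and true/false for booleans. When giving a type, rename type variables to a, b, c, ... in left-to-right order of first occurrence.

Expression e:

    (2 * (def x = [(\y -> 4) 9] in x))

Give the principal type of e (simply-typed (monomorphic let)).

Trace:
  unify Int ~ Int
\y._ : a -> Int
  unify a -> Int ~ Int -> b
  unify a ~ Int
  unify Int ~ b
_ _ : Int
let x : Int
x : Int
  unify Int ~ Int

Answer: Int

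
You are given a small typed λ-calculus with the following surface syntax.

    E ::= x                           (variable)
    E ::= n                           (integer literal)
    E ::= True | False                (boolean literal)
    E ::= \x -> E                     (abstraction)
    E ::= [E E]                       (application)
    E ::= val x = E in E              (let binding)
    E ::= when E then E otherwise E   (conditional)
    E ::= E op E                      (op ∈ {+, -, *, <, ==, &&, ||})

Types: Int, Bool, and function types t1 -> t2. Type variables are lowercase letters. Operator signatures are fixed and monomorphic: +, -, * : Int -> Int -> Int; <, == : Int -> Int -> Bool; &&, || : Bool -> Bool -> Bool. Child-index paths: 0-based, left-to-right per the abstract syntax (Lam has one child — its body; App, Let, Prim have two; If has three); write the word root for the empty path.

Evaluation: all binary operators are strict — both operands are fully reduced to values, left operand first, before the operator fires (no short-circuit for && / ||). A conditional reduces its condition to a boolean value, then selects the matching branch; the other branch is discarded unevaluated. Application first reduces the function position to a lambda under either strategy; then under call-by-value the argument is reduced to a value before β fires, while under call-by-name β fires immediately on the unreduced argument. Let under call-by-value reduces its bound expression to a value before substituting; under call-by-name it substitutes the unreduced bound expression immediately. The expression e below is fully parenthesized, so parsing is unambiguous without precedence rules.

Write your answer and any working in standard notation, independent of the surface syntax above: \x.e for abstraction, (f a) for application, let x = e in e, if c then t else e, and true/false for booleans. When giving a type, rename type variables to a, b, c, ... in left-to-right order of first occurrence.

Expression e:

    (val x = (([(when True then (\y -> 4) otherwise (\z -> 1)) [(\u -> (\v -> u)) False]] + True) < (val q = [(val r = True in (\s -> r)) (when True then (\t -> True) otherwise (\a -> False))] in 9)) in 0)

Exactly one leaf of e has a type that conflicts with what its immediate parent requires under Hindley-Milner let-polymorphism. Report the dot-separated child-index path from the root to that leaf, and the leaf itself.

Answer: 0.0.1 : true

Trace:
  unify Bool ~ Bool
\y._ : a -> Int
\z._ : b -> Int
  unify a -> Int ~ b -> Int
  unify a ~ b
  unify Int ~ Int
u : c
\v._ : d -> c
\u._ : c -> d -> c
  unify c -> d -> c ~ Bool -> e
  unify c ~ Bool
  unify d -> Bool ~ e
_ _ : d -> Bool
  unify b -> Int ~ (d -> Bool) -> f
  unify b ~ d -> Bool
  unify Int ~ f
_ _ : Int
  unify Int ~ Int
  unify Bool ~ Int
  FAIL: mismatch Bool ~ Int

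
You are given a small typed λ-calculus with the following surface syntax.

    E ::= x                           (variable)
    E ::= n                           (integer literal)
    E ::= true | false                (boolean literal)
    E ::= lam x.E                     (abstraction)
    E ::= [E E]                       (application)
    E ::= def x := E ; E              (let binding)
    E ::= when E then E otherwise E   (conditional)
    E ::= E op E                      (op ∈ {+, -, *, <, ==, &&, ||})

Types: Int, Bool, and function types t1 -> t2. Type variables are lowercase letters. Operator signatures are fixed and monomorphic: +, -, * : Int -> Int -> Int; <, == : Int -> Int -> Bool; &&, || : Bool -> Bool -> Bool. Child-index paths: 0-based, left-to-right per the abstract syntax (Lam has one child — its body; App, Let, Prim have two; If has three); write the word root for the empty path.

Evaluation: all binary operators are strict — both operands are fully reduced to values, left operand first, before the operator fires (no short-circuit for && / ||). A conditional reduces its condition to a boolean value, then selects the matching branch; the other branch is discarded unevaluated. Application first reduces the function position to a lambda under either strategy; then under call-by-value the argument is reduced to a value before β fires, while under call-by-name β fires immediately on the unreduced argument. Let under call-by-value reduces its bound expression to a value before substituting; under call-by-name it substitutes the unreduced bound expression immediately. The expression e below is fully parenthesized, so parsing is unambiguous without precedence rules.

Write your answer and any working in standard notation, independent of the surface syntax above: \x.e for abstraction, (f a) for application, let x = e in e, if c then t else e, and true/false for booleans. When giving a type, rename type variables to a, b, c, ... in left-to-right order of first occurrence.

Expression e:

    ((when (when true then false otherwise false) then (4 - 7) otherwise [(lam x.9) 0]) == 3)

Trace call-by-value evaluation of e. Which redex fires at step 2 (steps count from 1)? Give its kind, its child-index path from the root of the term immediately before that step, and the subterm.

Answer: if at 0 : (if false then (4 - 7) else ((\x.9) 0))

Working:
step 0: ((if (if true then false else false) then (4 - 7) else ((\x.9) 0)) == 3)
step 1: [if@0.0] ((if false then (4 - 7) else ((\x.9) 0)) == 3)
step 2: [if@0] (((\x.9) 0) == 3)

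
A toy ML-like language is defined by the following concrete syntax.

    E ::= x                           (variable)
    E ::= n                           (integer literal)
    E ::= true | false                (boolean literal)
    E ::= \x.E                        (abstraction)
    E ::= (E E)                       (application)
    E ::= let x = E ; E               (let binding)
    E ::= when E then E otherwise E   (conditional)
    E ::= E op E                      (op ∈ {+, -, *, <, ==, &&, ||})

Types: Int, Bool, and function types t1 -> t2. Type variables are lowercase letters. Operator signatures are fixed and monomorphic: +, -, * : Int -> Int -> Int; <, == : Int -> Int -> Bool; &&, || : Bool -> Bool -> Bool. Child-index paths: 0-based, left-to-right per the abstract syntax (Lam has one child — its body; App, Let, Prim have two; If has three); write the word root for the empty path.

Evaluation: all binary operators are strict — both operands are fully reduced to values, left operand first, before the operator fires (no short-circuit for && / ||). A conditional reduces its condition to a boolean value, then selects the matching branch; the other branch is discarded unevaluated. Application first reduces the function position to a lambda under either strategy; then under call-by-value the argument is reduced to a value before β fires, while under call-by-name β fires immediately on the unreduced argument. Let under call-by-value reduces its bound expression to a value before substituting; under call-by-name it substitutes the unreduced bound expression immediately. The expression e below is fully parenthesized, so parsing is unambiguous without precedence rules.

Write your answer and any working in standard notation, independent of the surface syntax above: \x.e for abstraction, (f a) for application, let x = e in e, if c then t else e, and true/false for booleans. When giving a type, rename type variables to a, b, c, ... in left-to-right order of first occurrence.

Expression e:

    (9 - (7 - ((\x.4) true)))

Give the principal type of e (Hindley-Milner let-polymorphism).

Answer: Int

Trace:
  unify Int ~ Int
  unify Int ~ Int
\x._ : a -> Int
  unify a -> Int ~ Bool -> b
  unify a ~ Bool
  unify Int ~ b
_ _ : Int
  unify Int ~ Int
  unify Int ~ Int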